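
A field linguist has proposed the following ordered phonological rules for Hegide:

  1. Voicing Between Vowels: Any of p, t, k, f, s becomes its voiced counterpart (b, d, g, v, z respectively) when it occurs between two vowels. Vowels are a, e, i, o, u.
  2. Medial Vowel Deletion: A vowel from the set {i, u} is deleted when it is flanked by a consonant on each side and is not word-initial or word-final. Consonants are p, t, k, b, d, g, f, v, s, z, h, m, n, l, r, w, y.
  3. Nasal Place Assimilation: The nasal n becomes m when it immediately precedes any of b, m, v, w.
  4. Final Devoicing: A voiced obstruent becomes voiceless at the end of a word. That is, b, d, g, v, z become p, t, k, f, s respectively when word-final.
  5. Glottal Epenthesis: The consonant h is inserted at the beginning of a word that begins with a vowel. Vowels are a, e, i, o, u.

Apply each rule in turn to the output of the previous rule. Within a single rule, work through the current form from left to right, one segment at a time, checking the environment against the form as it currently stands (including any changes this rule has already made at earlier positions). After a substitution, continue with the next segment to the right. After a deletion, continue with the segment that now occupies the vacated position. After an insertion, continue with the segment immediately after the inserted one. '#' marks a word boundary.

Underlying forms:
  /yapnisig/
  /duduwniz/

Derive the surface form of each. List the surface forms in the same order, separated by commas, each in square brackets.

[yapnzk], [ddwns]

/yapnisig/:
  1 Voicing Between Vowels: [yapnisig] → [yapnizig]
  2 Medial Vowel Deletion: [yapnizig] → [yapnzg]
  3 Nasal Place Assimilation: no change — [yapnzg]
  4 Final Devoicing: [yapnzg] → [yapnzk]
  5 Glottal Epenthesis: no change — [yapnzk]
/duduwniz/:
  1 Voicing Between Vowels: no change — [duduwniz]
  2 Medial Vowel Deletion: [duduwniz] → [ddwnz]
  3 Nasal Place Assimilation: no change — [ddwnz]
  4 Final Devoicing: [ddwnz] → [ddwns]
  5 Glottal Epenthesis: no change — [ddwns]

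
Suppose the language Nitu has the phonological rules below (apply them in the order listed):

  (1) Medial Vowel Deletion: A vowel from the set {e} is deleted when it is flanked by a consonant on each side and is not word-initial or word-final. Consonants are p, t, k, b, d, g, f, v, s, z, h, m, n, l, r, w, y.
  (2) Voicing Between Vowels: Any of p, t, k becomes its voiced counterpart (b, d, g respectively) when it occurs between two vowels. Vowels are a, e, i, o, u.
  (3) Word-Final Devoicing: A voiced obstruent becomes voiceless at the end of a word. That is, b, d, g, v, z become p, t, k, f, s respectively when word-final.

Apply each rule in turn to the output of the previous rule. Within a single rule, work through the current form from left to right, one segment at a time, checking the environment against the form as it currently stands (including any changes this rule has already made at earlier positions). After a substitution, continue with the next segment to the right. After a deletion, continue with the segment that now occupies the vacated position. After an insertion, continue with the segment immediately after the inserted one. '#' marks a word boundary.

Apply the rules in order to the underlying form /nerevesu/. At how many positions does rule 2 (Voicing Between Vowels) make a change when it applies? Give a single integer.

(1) Medial Vowel Deletion: [nerevesu] → [nrvsu]
(2) Voicing Between Vowels: no change — [nrvsu]
(3) Word-Final Devoicing: no change — [nrvsu]
Rule 2 changed 0 position(s).

0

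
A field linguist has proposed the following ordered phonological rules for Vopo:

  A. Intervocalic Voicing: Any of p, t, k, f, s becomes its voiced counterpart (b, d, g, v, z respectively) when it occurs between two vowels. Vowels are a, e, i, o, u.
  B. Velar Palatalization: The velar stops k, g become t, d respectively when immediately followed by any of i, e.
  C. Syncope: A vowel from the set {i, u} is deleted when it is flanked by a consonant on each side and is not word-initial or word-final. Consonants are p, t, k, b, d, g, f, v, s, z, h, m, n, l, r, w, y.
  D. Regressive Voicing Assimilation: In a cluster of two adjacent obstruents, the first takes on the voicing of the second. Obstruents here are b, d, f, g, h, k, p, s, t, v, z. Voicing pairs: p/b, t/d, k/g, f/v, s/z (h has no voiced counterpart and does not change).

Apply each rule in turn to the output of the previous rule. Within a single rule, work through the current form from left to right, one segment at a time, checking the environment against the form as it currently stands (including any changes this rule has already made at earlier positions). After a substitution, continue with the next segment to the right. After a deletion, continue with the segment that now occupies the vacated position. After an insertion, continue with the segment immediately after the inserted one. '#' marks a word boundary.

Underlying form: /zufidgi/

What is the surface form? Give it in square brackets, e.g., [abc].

[zvddi]

A Intervocalic Voicing: [zufidgi] → [zuvidgi]
B Velar Palatalization: [zuvidgi] → [zuviddi]
C Syncope: [zuviddi] → [zvddi]
D Regressive Voicing Assimilation: no change — [zvddi]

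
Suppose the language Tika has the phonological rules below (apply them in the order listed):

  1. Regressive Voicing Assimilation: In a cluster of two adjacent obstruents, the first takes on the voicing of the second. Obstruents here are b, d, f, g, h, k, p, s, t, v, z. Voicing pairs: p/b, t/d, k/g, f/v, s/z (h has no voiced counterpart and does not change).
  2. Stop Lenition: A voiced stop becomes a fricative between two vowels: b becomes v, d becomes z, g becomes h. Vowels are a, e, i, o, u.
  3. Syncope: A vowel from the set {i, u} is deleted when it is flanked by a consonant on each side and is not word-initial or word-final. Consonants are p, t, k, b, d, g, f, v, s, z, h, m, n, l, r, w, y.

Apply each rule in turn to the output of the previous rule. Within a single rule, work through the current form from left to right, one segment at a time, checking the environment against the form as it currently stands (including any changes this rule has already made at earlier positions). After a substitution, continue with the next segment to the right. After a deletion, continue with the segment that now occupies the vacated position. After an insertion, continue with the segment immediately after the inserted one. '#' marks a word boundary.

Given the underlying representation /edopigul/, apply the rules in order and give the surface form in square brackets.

1 Regressive Voicing Assimilation: no change — [edopigul]
2 Stop Lenition: [edopigul] → [ezopihul]
3 Syncope: [ezopihul] → [ezophl]

[ezophl]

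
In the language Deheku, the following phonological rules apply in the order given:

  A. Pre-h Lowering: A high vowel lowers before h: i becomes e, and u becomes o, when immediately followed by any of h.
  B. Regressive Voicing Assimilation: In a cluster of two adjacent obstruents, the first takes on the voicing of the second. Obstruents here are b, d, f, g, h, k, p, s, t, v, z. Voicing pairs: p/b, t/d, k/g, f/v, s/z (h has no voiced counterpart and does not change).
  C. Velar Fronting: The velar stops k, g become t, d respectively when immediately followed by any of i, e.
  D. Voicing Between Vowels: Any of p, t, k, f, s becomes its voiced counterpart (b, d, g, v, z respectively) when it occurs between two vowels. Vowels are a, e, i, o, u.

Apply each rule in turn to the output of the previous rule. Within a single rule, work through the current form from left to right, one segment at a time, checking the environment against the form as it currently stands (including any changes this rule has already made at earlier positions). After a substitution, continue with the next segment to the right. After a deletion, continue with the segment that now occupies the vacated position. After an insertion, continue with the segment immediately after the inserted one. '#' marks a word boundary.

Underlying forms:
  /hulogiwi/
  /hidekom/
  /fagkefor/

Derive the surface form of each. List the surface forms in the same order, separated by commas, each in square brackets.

[hulodiwi], [hidegom], [faktevor]

/hulogiwi/:
  A Pre-h Lowering: no change — [hulogiwi]
  B Regressive Voicing Assimilation: no change — [hulogiwi]
  C Velar Fronting: [hulogiwi] → [hulodiwi]
  D Voicing Between Vowels: no change — [hulodiwi]
/hidekom/:
  A Pre-h Lowering: no change — [hidekom]
  B Regressive Voicing Assimilation: no change — [hidekom]
  C Velar Fronting: no change — [hidekom]
  D Voicing Between Vowels: [hidekom] → [hidegom]
/fagkefor/:
  A Pre-h Lowering: no change — [fagkefor]
  B Regressive Voicing Assimilation: [fagkefor] → [fakkefor]
  C Velar Fronting: [fakkefor] → [faktefor]
  D Voicing Between Vowels: [faktefor] → [faktevor]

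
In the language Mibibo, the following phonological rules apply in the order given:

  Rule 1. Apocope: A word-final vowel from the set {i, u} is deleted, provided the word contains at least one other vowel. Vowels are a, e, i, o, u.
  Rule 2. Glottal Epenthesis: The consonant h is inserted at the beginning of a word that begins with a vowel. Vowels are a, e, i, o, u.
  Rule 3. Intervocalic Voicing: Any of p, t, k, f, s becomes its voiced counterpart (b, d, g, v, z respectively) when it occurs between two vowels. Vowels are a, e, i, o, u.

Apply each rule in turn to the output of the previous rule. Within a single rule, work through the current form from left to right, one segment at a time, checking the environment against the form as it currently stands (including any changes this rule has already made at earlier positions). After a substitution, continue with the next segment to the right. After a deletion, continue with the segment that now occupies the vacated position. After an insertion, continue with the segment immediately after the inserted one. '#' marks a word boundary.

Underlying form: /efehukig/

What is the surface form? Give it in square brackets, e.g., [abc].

Rule 1 Apocope: no change — [efehukig]
Rule 2 Glottal Epenthesis: [efehukig] → [hefehukig]
Rule 3 Intervocalic Voicing: [hefehukig] → [hevehugig]

[hevehugig]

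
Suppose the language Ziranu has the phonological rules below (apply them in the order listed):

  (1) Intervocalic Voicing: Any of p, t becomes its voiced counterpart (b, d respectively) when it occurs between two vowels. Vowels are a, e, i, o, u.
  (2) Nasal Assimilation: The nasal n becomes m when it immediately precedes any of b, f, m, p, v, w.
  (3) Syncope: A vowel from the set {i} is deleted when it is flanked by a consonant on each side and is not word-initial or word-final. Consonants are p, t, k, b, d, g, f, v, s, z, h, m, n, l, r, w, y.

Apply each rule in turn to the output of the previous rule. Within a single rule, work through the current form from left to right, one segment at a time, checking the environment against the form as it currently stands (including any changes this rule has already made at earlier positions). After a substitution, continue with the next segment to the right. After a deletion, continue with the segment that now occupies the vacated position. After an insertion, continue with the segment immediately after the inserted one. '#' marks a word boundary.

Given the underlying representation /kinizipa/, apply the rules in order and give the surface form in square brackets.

(1) Intervocalic Voicing: [kinizipa] → [kiniziba]
(2) Nasal Assimilation: no change — [kiniziba]
(3) Syncope: [kiniziba] → [knzba]

[knzba]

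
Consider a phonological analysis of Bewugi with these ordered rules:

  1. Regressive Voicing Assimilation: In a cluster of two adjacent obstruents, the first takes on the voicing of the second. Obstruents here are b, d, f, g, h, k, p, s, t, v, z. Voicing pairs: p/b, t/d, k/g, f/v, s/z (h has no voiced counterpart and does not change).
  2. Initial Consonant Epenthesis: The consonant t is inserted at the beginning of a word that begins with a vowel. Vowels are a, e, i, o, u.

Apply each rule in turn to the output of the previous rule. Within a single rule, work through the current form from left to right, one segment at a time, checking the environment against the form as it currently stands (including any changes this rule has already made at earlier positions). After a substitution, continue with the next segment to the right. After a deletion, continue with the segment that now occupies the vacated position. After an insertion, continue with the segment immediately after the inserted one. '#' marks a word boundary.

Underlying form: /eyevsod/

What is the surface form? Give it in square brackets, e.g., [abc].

[teyefsod]

1 Regressive Voicing Assimilation: [eyevsod] → [eyefsod]
2 Initial Consonant Epenthesis: [eyefsod] → [teyefsod]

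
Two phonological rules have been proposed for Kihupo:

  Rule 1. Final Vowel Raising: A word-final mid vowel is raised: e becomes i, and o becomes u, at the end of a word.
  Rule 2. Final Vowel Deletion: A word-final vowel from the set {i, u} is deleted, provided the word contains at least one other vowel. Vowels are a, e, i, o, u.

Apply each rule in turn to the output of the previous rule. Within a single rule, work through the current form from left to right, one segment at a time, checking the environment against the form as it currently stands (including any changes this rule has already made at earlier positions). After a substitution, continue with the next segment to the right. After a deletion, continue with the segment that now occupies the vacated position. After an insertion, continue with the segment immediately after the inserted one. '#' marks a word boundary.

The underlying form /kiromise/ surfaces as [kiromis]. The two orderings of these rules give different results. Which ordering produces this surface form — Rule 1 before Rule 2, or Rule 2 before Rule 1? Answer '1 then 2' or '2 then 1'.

Order 1 then 2:
  1 Final Vowel Raising: [kiromise] → [kiromisi]
  2 Final Vowel Deletion: [kiromisi] → [kiromis]
  result: [kiromis]
Order 2 then 1:
  2 Final Vowel Deletion: no change — [kiromise]
  1 Final Vowel Raising: [kiromise] → [kiromisi]
  result: [kiromisi]

1 then 2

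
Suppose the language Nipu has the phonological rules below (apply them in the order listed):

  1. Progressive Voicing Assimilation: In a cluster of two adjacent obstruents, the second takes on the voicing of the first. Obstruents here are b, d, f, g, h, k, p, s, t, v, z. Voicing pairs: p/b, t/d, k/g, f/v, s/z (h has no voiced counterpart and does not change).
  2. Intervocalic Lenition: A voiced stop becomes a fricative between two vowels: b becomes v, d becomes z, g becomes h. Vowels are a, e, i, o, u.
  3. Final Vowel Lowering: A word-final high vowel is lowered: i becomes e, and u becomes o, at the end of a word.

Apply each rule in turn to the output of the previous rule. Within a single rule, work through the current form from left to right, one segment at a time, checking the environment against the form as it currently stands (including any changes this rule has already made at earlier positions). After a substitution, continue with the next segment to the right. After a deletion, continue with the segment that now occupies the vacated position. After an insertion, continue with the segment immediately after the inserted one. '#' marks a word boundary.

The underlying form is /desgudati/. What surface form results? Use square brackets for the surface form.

[deskuzate]

1 Progressive Voicing Assimilation: [desgudati] → [deskudati]
2 Intervocalic Lenition: [deskudati] → [deskuzati]
3 Final Vowel Lowering: [deskuzati] → [deskuzate]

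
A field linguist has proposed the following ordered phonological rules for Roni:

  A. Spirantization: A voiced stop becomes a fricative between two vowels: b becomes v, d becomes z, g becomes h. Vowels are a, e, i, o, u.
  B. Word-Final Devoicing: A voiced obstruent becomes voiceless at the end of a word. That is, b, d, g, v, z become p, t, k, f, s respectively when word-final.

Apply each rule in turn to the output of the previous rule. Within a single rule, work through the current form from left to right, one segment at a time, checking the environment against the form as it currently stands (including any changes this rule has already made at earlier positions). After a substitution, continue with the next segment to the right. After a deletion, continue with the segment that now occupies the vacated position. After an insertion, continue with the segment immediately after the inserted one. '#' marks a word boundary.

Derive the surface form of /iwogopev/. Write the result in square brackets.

A Spirantization: [iwogopev] → [iwohopev]
B Word-Final Devoicing: [iwohopev] → [iwohopef]

[iwohopef]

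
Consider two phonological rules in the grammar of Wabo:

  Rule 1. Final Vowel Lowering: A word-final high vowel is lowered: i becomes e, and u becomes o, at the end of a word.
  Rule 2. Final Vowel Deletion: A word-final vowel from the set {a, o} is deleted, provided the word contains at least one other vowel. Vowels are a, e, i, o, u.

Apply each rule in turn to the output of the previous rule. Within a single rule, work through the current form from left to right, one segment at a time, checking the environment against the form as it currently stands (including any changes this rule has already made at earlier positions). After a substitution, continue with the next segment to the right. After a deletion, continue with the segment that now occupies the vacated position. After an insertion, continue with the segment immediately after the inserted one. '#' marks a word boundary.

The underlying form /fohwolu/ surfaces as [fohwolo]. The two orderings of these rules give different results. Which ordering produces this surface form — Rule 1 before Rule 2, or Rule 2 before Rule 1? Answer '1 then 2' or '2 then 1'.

Order 1 then 2:
  1 Final Vowel Lowering: [fohwolu] → [fohwolo]
  2 Final Vowel Deletion: [fohwolo] → [fohwol]
  result: [fohwol]
Order 2 then 1:
  2 Final Vowel Deletion: no change — [fohwolu]
  1 Final Vowel Lowering: [fohwolu] → [fohwolo]
  result: [fohwolo]

2 then 1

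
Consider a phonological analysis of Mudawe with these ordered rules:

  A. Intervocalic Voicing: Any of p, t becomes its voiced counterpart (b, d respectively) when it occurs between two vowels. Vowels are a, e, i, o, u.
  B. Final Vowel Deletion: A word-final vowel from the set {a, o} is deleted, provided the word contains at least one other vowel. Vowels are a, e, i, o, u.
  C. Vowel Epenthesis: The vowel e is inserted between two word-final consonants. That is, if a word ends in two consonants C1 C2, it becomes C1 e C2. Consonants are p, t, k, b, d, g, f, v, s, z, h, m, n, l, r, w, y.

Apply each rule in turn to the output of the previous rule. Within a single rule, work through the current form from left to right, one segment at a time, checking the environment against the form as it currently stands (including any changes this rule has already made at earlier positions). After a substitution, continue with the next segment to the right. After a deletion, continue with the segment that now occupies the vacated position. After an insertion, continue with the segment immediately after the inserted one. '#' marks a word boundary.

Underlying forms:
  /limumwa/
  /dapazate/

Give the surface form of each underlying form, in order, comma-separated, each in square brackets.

[limumew], [dabazade]

/limumwa/:
  A Intervocalic Voicing: no change — [limumwa]
  B Final Vowel Deletion: [limumwa] → [limumw]
  C Vowel Epenthesis: [limumw] → [limumew]
/dapazate/:
  A Intervocalic Voicing: [dapazate] → [dabazade]
  B Final Vowel Deletion: no change — [dabazade]
  C Vowel Epenthesis: no change — [dabazade]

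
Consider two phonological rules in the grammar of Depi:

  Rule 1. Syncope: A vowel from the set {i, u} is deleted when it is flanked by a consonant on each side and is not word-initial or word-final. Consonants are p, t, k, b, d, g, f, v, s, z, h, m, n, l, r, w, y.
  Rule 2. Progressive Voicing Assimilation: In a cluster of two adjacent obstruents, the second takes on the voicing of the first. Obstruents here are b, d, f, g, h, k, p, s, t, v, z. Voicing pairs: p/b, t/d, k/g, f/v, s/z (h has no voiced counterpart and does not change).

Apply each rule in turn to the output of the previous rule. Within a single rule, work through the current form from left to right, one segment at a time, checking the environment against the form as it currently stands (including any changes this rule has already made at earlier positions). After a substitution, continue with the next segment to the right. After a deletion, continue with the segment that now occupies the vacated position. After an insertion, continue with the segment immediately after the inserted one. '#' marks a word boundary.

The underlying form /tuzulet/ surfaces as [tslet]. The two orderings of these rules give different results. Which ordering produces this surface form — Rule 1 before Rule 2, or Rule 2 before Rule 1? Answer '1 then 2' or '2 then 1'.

Order 1 then 2:
  1 Syncope: [tuzulet] → [tzlet]
  2 Progressive Voicing Assimilation: [tzlet] → [tslet]
  result: [tslet]
Order 2 then 1:
  2 Progressive Voicing Assimilation: no change — [tuzulet]
  1 Syncope: [tuzulet] → [tzlet]
  result: [tzlet]

1 then 2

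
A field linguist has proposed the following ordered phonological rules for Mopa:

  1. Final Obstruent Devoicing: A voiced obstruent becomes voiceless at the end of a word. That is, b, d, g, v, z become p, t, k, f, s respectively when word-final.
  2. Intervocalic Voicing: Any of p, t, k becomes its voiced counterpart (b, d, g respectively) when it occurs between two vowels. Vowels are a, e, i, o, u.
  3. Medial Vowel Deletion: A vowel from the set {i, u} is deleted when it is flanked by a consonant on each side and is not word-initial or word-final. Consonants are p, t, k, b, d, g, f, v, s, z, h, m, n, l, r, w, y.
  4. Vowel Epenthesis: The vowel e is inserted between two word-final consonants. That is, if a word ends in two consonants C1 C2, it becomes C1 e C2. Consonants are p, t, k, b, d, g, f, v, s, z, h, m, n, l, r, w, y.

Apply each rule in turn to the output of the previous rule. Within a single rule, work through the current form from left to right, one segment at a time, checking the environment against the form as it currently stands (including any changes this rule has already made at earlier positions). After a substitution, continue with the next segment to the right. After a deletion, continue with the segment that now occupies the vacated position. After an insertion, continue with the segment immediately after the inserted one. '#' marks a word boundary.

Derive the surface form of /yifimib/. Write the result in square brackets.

1 Final Obstruent Devoicing: [yifimib] → [yifimip]
2 Intervocalic Voicing: no change — [yifimip]
3 Medial Vowel Deletion: [yifimip] → [yfmp]
4 Vowel Epenthesis: [yfmp] → [yfmep]

[yfmep]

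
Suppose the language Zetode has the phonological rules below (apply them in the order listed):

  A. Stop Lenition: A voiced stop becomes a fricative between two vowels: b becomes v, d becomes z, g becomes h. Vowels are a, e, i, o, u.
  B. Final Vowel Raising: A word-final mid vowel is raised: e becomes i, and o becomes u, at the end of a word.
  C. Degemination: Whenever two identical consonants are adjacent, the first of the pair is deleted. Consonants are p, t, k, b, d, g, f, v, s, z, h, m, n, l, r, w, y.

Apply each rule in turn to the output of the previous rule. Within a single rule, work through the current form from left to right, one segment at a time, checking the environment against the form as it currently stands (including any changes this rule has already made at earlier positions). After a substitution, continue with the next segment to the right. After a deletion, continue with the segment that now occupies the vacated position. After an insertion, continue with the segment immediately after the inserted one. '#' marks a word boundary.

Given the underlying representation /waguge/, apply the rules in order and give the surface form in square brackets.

[wahuhi]

A Stop Lenition: [waguge] → [wahuhe]
B Final Vowel Raising: [wahuhe] → [wahuhi]
C Degemination: no change — [wahuhi]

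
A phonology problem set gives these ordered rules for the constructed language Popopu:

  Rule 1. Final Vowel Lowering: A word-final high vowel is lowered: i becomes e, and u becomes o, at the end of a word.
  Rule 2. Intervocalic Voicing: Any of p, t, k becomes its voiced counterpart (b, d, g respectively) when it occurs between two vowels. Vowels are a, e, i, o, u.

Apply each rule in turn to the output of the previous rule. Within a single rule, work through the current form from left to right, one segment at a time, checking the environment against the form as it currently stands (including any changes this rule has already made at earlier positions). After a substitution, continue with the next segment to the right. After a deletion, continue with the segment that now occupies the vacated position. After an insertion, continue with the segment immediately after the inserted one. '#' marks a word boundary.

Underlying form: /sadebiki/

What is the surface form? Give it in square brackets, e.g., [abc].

[sadebige]

Rule 1 Final Vowel Lowering: [sadebiki] → [sadebike]
Rule 2 Intervocalic Voicing: [sadebike] → [sadebige]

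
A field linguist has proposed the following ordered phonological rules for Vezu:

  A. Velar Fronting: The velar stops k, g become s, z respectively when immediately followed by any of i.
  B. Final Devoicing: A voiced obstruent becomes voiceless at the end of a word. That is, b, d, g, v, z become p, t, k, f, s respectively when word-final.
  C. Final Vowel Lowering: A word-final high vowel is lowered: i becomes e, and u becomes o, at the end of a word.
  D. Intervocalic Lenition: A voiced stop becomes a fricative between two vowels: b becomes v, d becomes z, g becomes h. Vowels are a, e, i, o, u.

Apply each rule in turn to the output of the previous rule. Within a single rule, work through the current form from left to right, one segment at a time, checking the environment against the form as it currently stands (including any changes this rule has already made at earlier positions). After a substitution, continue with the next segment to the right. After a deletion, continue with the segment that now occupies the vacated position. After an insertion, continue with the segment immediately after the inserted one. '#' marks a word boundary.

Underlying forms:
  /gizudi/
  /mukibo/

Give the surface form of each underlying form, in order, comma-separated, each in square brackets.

/gizudi/:
  A Velar Fronting: [gizudi] → [zizudi]
  B Final Devoicing: no change — [zizudi]
  C Final Vowel Lowering: [zizudi] → [zizude]
  D Intervocalic Lenition: [zizude] → [zizuze]
/mukibo/:
  A Velar Fronting: [mukibo] → [musibo]
  B Final Devoicing: no change — [musibo]
  C Final Vowel Lowering: no change — [musibo]
  D Intervocalic Lenition: [musibo] → [musivo]

[zizuze], [musivo]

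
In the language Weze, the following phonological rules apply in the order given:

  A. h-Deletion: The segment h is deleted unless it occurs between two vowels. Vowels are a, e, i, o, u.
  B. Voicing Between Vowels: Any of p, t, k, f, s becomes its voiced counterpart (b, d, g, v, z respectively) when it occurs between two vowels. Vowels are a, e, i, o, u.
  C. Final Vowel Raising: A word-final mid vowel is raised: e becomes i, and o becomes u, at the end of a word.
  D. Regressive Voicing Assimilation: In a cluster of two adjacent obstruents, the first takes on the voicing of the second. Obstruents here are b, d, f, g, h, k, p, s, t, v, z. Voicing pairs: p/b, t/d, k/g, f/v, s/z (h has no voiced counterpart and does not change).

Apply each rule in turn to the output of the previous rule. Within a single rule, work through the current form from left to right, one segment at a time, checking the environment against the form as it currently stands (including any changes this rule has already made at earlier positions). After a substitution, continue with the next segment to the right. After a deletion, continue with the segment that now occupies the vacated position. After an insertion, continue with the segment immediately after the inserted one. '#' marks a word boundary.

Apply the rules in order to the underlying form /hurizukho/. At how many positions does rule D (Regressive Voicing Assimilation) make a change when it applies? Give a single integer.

0

A h-Deletion: [hurizukho] → [urizuko]
B Voicing Between Vowels: [urizuko] → [urizugo]
C Final Vowel Raising: [urizugo] → [urizugu]
D Regressive Voicing Assimilation: no change — [urizugu]
Rule D changed 0 position(s).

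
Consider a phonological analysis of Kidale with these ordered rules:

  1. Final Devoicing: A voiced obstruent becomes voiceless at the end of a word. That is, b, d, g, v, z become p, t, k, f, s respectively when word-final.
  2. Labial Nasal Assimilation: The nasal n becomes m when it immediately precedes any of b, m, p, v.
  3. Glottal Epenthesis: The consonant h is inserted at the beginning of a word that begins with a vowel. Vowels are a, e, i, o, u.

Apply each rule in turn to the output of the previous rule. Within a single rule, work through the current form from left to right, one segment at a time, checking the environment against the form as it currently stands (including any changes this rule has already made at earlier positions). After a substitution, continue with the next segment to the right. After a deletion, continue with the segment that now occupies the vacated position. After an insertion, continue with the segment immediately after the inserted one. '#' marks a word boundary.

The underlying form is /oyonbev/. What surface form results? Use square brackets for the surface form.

[hoyombef]

1 Final Devoicing: [oyonbev] → [oyonbef]
2 Labial Nasal Assimilation: [oyonbef] → [oyombef]
3 Glottal Epenthesis: [oyombef] → [hoyombef]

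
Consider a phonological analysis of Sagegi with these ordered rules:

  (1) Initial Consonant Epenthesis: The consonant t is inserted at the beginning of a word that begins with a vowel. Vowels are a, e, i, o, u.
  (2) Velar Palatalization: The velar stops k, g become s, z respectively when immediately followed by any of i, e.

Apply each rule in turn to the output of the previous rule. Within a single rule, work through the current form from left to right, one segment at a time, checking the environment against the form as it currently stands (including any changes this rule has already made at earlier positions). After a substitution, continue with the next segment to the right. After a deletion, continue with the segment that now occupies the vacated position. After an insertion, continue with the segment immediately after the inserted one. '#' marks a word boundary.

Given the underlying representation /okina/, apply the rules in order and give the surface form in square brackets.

(1) Initial Consonant Epenthesis: [okina] → [tokina]
(2) Velar Palatalization: [tokina] → [tosina]

[tosina]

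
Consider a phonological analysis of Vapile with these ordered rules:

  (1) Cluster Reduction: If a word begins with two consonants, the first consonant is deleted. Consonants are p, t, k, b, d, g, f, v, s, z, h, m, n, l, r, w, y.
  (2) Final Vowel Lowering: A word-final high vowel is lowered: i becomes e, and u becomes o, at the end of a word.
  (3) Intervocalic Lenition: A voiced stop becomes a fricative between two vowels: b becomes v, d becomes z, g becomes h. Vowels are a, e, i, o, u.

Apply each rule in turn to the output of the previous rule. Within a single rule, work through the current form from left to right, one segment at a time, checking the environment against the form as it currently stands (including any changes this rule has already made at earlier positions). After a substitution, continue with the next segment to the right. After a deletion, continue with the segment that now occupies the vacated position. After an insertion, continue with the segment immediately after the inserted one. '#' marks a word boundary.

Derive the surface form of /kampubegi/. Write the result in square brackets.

[kampuvehe]

(1) Cluster Reduction: no change — [kampubegi]
(2) Final Vowel Lowering: [kampubegi] → [kampubege]
(3) Intervocalic Lenition: [kampubege] → [kampuvehe]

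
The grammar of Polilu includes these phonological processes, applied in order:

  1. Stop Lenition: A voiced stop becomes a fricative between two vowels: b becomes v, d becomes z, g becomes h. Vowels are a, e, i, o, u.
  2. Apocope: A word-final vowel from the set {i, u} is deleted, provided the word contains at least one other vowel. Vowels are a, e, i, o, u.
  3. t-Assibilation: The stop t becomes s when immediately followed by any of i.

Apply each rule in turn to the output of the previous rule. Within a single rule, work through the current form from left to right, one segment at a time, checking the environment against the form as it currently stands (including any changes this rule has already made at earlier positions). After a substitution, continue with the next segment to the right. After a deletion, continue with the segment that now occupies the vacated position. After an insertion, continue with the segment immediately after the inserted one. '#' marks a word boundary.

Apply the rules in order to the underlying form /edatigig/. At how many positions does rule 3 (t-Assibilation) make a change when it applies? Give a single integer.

1

1 Stop Lenition: [edatigig] → [ezatihig]
2 Apocope: no change — [ezatihig]
3 t-Assibilation: [ezatihig] → [ezasihig]
Rule 3 changed 1 position(s).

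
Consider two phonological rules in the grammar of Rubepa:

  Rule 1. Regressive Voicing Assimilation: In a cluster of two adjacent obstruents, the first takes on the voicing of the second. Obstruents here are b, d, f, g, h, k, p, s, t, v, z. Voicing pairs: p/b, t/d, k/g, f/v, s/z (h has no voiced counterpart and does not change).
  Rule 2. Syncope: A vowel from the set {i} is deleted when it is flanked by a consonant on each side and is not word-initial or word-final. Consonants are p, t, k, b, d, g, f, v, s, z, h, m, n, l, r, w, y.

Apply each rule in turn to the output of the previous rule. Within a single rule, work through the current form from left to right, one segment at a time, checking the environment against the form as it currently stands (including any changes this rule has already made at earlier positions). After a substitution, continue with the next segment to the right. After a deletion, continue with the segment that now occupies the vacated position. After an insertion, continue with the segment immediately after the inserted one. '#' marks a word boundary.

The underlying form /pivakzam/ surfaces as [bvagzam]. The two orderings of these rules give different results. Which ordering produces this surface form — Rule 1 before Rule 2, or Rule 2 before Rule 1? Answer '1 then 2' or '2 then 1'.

2 then 1

Order 1 then 2:
  1 Regressive Voicing Assimilation: [pivakzam] → [pivagzam]
  2 Syncope: [pivagzam] → [pvagzam]
  result: [pvagzam]
Order 2 then 1:
  2 Syncope: [pivakzam] → [pvakzam]
  1 Regressive Voicing Assimilation: [pvakzam] → [bvagzam]
  result: [bvagzam]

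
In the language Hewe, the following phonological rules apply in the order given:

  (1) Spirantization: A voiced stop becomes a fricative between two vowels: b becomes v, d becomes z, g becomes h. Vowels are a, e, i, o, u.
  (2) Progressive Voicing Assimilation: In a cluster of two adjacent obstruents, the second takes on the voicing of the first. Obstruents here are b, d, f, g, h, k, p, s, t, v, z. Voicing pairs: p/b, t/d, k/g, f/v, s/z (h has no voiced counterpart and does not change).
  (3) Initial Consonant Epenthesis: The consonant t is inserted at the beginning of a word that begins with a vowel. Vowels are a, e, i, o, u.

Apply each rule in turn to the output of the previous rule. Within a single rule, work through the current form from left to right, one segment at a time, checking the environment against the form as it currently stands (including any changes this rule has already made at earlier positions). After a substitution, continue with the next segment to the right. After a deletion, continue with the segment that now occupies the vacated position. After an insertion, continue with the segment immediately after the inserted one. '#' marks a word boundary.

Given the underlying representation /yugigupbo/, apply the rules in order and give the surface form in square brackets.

(1) Spirantization: [yugigupbo] → [yuhihupbo]
(2) Progressive Voicing Assimilation: [yuhihupbo] → [yuhihuppo]
(3) Initial Consonant Epenthesis: no change — [yuhihuppo]

[yuhihuppo]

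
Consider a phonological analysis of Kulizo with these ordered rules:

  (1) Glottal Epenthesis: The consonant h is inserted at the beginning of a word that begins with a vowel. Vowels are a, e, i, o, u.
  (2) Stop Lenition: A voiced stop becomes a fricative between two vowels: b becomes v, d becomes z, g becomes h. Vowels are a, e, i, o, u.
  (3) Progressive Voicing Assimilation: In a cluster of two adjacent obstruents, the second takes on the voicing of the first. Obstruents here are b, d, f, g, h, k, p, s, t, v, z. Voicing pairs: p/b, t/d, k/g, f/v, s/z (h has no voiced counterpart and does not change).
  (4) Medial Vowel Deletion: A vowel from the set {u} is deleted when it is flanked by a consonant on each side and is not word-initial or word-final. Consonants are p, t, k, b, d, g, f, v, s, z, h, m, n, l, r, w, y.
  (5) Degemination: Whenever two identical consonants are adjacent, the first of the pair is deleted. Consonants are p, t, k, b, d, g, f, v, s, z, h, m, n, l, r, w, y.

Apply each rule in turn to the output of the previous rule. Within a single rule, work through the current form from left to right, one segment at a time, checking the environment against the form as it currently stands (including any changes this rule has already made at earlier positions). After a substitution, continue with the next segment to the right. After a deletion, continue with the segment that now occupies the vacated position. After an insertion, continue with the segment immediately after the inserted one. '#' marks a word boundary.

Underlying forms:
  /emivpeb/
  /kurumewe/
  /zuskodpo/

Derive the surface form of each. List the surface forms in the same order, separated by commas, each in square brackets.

/emivpeb/:
  (1) Glottal Epenthesis: [emivpeb] → [hemivpeb]
  (2) Stop Lenition: no change — [hemivpeb]
  (3) Progressive Voicing Assimilation: [hemivpeb] → [hemivbeb]
  (4) Medial Vowel Deletion: no change — [hemivbeb]
  (5) Degemination: no change — [hemivbeb]
/kurumewe/:
  (1) Glottal Epenthesis: no change — [kurumewe]
  (2) Stop Lenition: no change — [kurumewe]
  (3) Progressive Voicing Assimilation: no change — [kurumewe]
  (4) Medial Vowel Deletion: [kurumewe] → [krmewe]
  (5) Degemination: no change — [krmewe]
/zuskodpo/:
  (1) Glottal Epenthesis: no change — [zuskodpo]
  (2) Stop Lenition: no change — [zuskodpo]
  (3) Progressive Voicing Assimilation: [zuskodpo] → [zuskodbo]
  (4) Medial Vowel Deletion: [zuskodbo] → [zskodbo]
  (5) Degemination: no change — [zskodbo]

[hemivbeb], [krmewe], [zskodbo]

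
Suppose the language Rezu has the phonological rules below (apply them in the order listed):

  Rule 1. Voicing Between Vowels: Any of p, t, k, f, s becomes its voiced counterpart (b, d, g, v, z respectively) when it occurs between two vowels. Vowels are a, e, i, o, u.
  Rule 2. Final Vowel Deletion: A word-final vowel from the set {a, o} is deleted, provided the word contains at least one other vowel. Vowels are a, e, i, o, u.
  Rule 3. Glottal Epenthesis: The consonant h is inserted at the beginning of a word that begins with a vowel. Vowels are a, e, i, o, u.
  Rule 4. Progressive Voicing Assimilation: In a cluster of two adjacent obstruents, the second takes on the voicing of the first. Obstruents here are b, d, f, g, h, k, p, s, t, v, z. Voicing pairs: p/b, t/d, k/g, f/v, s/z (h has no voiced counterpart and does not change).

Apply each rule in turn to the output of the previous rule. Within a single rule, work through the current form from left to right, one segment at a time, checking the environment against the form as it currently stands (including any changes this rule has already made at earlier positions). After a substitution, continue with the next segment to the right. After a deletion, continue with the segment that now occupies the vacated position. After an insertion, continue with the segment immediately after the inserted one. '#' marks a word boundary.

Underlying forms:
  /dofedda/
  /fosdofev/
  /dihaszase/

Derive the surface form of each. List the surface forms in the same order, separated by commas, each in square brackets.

[dovedd], [fostovev], [dihassaze]

/dofedda/:
  Rule 1 Voicing Between Vowels: [dofedda] → [dovedda]
  Rule 2 Final Vowel Deletion: [dovedda] → [dovedd]
  Rule 3 Glottal Epenthesis: no change — [dovedd]
  Rule 4 Progressive Voicing Assimilation: no change — [dovedd]
/fosdofev/:
  Rule 1 Voicing Between Vowels: [fosdofev] → [fosdovev]
  Rule 2 Final Vowel Deletion: no change — [fosdovev]
  Rule 3 Glottal Epenthesis: no change — [fosdovev]
  Rule 4 Progressive Voicing Assimilation: [fosdovev] → [fostovev]
/dihaszase/:
  Rule 1 Voicing Between Vowels: [dihaszase] → [dihaszaze]
  Rule 2 Final Vowel Deletion: no change — [dihaszaze]
  Rule 3 Glottal Epenthesis: no change — [dihaszaze]
  Rule 4 Progressive Voicing Assimilation: [dihaszaze] → [dihassaze]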